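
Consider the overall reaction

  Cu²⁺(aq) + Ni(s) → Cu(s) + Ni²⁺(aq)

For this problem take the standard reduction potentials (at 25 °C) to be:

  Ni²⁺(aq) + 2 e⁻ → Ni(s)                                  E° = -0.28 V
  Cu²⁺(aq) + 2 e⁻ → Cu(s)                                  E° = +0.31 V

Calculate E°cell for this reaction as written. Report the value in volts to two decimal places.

+0.59 V

The Cu²⁺/Cu couple has the higher reduction potential, so it is the cathode; Ni²⁺/Ni is oxidised at the anode.
E°cell = E°(cathode) − E°(anode) = (+0.31) − (-0.28) = +0.59 V.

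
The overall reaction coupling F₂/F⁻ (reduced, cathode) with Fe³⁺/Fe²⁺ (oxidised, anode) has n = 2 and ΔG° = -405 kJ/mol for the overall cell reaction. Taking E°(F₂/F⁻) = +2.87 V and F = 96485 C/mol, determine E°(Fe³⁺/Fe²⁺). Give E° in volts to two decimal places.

E°cell = −ΔG°/(nF) = −(-405×10³)/((2)(96485)) = +2.099 V.
Since F₂/F⁻ is the cathode and Fe³⁺/Fe²⁺ the anode, E°cell = E°(F₂/F⁻) − E°(Fe³⁺/Fe²⁺).
So E°(Fe³⁺/Fe²⁺) = E°(F₂/F⁻) − E°cell = (+2.87) − (+2.099) = +0.77 V.

+0.77 V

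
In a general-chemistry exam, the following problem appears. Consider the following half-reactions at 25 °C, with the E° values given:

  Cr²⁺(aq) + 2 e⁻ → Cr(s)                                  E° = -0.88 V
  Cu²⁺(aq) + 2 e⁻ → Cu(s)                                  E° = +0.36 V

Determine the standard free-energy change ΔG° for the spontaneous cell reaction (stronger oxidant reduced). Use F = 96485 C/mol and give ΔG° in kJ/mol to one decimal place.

Cu²⁺/Cu (E° = +0.36 V) is the cathode; Cr²⁺/Cr (E° = -0.88 V) is the anode, so E°cell = +1.24 V.
Balancing electrons gives n = 2 (lcm of 2 and 2).
ΔG° = −nFE° = −(2)(96485)(+1.24) = -239,283 J = -239.3 kJ/mol.

-239.3 kJ/mol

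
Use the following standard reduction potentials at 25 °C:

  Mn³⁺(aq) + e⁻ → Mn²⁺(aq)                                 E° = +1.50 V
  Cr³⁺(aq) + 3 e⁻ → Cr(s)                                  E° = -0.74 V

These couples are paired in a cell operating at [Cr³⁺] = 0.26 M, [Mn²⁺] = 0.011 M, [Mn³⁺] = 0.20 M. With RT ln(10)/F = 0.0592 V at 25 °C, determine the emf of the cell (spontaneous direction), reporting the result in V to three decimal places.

+2.326 V

Mn³⁺/Mn²⁺ is the cathode (higher E°), Cr³⁺/Cr the anode: E°cell = +1.50 − (-0.74) = +2.24 V, n = 3.
Overall: 3 Mn³⁺(aq) + Cr(s) → 3 Mn²⁺(aq) + Cr³⁺(aq)
Q = [Mn²⁺]^3·[Cr³⁺] / ([Mn³⁺]^3); log Q = -4.364.
E = E° − (0.0592/n) log Q = +2.24 − (0.0592/3)(-4.364) = +2.326 V.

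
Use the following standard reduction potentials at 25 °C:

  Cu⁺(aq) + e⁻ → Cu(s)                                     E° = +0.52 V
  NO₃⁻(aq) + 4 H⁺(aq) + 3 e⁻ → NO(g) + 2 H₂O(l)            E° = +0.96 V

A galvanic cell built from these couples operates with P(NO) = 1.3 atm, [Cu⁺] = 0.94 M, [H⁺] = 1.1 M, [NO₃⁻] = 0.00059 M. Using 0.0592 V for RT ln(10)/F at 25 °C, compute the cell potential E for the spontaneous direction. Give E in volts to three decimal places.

+0.379 V

NO₃⁻/NO is the cathode (higher E°), Cu⁺/Cu the anode: E°cell = +0.96 − (+0.52) = +0.44 V, n = 3.
Overall: NO₃⁻(aq) + 4 H⁺(aq) + 3 Cu(s) → NO(g) + 2 H₂O(l) + 3 Cu⁺(aq)
Q = P(NO)·[Cu⁺]^3 / ([NO₃⁻]·[H⁺]^4); log Q = 3.097.
E = E° − (0.0592/n) log Q = +0.44 − (0.0592/3)(3.097) = +0.379 V.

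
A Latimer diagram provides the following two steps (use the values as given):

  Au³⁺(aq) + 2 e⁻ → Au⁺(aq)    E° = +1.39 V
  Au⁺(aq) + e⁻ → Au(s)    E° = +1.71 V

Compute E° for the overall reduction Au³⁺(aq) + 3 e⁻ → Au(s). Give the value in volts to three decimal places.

Standard free energies of sequential steps add: ΔG°₃ = ΔG°₁ + ΔG°₂, so n₃E°₃ = n₁E°₁ + n₂E°₂.
E°₃ = (2×+1.39 + 1×+1.71) / 3 = (+4.490) / 3 = +1.497 V.

+1.497 V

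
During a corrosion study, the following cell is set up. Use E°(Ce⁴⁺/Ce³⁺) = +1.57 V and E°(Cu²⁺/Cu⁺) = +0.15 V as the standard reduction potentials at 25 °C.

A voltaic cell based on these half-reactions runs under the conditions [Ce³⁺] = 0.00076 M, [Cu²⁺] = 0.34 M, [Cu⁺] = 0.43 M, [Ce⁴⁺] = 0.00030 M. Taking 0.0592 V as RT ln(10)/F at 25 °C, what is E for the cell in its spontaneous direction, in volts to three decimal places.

+1.402 V

Ce⁴⁺/Ce³⁺ is the cathode (higher E°), Cu²⁺/Cu⁺ the anode: E°cell = +1.57 − (+0.15) = +1.42 V, n = 1.
Overall: Ce⁴⁺(aq) + Cu⁺(aq) → Ce³⁺(aq) + Cu²⁺(aq)
Q = [Ce³⁺]·[Cu²⁺] / ([Ce⁴⁺]·[Cu⁺]); log Q = 0.302.
E = E° − (0.0592/n) log Q = +1.42 − (0.0592/1)(0.302) = +1.402 V.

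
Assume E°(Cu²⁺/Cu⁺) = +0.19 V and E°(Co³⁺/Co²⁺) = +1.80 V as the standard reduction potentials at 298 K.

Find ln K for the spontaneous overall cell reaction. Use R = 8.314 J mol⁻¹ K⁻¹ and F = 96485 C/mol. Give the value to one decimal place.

62.7

Cathode: Co³⁺/Co²⁺; anode: Cu²⁺/Cu⁺. E°cell = (+1.80) − (+0.19) = +1.61 V, with n = 1.
ΔG° = −nFE° = −RT ln K, so ln K = nFE°/(RT) = (1)(96485)(+1.61) / ((8.314)(298)) = 62.699.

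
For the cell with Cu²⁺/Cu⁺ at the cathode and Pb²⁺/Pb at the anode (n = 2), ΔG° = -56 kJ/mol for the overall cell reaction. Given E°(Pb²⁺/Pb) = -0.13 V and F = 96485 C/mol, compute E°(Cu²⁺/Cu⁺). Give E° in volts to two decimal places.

E°cell = −ΔG°/(nF) = −(-56×10³)/((2)(96485)) = +0.290 V.
Since Cu²⁺/Cu⁺ is the cathode and Pb²⁺/Pb the anode, E°cell = E°(Cu²⁺/Cu⁺) − E°(Pb²⁺/Pb).
So E°(Cu²⁺/Cu⁺) = E°cell + E°(Pb²⁺/Pb) = +0.290 + (-0.13) = +0.16 V.

+0.16 V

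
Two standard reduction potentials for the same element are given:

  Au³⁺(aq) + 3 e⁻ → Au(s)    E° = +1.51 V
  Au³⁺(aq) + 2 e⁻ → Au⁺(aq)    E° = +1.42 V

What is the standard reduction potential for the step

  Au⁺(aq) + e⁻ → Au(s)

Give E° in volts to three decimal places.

Sequential free energies add, so n₃E°₃ = n₁E°₁ + n₂E°₂.
With n₃ = 3, and the known step contributing 2×(+1.42) V, the unknown satisfies 1·E° = 3×(+1.51) − 2×(+1.42) = +1.690.
E° = +1.690 / 1 = +1.690 V.

+1.690 V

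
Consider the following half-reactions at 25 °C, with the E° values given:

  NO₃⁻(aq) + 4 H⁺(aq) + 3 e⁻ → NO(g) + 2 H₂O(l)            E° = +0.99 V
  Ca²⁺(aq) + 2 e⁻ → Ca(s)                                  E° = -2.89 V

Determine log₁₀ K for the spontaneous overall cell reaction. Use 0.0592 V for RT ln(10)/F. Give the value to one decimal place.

Cathode: NO₃⁻/NO; anode: Ca²⁺/Ca. E°cell = +3.88 V, n = 6.
log K = nE°cell / 0.0592 = (6)(+3.88) / 0.0592 = 393.2.

393.2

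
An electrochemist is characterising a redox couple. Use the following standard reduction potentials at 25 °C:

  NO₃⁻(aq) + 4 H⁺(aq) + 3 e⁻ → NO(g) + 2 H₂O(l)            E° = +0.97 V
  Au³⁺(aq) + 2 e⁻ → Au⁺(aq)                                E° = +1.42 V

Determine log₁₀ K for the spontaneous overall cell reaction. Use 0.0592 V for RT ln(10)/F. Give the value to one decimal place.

45.6

Cathode: Au³⁺/Au⁺; anode: NO₃⁻/NO. E°cell = +0.45 V, n = 6.
log K = nE°cell / 0.0592 = (6)(+0.45) / 0.0592 = 45.6.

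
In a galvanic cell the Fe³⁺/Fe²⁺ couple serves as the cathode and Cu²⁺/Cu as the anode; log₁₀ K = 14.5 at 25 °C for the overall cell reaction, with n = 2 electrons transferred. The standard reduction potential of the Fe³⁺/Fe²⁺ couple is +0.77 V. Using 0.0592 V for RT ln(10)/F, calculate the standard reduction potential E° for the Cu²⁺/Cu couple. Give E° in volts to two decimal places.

E°cell = (0.0592/n)·log K = (0.0592/2)(14.5) = +0.429 V.
Since Fe³⁺/Fe²⁺ is the cathode and Cu²⁺/Cu the anode, E°cell = E°(Fe³⁺/Fe²⁺) − E°(Cu²⁺/Cu).
So E°(Cu²⁺/Cu) = E°(Fe³⁺/Fe²⁺) − E°cell = (+0.77) − (+0.429) = +0.34 V.

+0.34 V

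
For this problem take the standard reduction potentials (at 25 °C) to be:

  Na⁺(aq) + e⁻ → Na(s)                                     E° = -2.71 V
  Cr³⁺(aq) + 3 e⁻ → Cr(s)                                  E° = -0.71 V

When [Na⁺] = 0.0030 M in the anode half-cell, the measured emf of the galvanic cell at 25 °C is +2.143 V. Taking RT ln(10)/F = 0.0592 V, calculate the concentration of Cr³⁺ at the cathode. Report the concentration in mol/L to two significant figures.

Cr³⁺/Cr is the cathode, Na⁺/Na the anode: E°cell = +2.00 V, n = 3.
Overall reaction: Cr³⁺(aq) + 3 Na(s) → Cr(s) + 3 Na⁺(aq); Q = [Na⁺]^3/[Cr³⁺]^1.
From E = E° − (0.0592/n) log Q: log Q = (E° − E)·n/0.0592 = (+2.00 − (+2.143))·3/0.0592 = -7.2466.
So 1·log[Cr³⁺] = 3·log(0.003) − log Q = -7.5686 − (-7.2466) = -0.3220; [Cr³⁺] = 10^(-0.3220) ≈ 0.48 M.

0.48 M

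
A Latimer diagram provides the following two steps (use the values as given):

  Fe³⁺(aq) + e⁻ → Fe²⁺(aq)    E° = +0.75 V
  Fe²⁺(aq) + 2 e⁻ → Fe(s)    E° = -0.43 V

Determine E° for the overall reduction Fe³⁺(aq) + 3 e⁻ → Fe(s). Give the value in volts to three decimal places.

-0.037 V

Adding the free-energy changes (−nFE°) of the two steps gives −n₃FE°₃ = −n₁FE°₁ − n₂FE°₂.
E°₃ = (1×+0.75 + 2×-0.43) / 3 = (-0.110) / 3 = -0.037 V.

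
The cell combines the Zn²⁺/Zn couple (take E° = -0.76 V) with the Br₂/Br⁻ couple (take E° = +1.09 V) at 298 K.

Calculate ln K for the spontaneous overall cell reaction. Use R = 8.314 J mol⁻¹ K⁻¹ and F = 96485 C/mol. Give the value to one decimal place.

Cathode: Br₂/Br⁻; anode: Zn²⁺/Zn. E°cell = (+1.09) − (-0.76) = +1.85 V, with n = 2.
ΔG° = −nFE° = −RT ln K, so ln K = nFE°/(RT) = (2)(96485)(+1.85) / ((8.314)(298)) = 144.090.

144.1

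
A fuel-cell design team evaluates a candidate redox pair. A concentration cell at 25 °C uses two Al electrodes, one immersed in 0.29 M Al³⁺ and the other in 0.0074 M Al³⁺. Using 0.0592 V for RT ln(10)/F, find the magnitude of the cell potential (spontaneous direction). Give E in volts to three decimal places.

For a concentration cell E°cell = 0. The 0.29 M side is the cathode (reduction is favoured where [Al³⁺] is higher).
With n = 3, E = −(0.0592/3) log([Al³⁺]ₐₙ/[Al³⁺]꜀ₐₜ) = −(0.0592/3) log(0.0074/0.29) = −(0.0592/3)(-1.593) = +0.031 V.

+0.031 V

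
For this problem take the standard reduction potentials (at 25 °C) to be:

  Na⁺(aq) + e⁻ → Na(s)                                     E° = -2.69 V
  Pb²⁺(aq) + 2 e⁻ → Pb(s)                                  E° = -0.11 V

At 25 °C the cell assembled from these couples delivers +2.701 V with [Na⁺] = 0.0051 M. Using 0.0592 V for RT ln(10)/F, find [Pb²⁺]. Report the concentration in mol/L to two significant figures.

0.32 M

Pb²⁺/Pb is the cathode, Na⁺/Na the anode: E°cell = +2.58 V, n = 2.
Overall reaction: Pb²⁺(aq) + 2 Na(s) → Pb(s) + 2 Na⁺(aq); Q = [Na⁺]^2/[Pb²⁺]^1.
From E = E° − (0.0592/n) log Q: log Q = (E° − E)·n/0.0592 = (+2.58 − (+2.701))·2/0.0592 = -4.0878.
So 1·log[Pb²⁺] = 2·log(0.0051) − log Q = -4.5849 − (-4.0878) = -0.4971; [Pb²⁺] = 10^(-0.4971) ≈ 0.32 M.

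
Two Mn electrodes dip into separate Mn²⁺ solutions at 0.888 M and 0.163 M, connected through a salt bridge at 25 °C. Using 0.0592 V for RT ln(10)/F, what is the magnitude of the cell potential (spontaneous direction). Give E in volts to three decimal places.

For a concentration cell E°cell = 0. The 0.888 M side is the cathode (reduction is favoured where [Mn²⁺] is higher).
With n = 2, E = −(0.0592/2) log([Mn²⁺]ₐₙ/[Mn²⁺]꜀ₐₜ) = −(0.0592/2) log(0.163/0.888) = −(0.0592/2)(-0.736) = +0.022 V.

+0.022 V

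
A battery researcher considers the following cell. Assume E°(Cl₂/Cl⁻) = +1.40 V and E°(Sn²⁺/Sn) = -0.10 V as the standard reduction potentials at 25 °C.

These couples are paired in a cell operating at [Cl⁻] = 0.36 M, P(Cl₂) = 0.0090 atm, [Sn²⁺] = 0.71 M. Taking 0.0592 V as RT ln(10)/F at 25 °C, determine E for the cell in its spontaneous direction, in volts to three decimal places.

Cl₂/Cl⁻ is the cathode (higher E°), Sn²⁺/Sn the anode: E°cell = +1.40 − (-0.10) = +1.50 V, n = 2.
Overall: Cl₂(g) + Sn(s) → 2 Cl⁻(aq) + Sn²⁺(aq)
Q = [Cl⁻]^2·[Sn²⁺] / (P(Cl₂)); log Q = 1.010.
E = E° − (0.0592/n) log Q = +1.50 − (0.0592/2)(1.010) = +1.470 V.

+1.470 V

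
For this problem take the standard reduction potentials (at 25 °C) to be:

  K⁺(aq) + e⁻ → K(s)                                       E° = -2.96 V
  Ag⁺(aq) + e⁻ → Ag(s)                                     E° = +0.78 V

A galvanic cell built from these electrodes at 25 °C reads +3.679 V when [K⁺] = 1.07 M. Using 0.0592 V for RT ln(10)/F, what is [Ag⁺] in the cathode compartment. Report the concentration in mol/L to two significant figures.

Ag⁺/Ag is the cathode, K⁺/K the anode: E°cell = +3.74 V, n = 1.
Overall reaction: Ag⁺(aq) + K(s) → Ag(s) + K⁺(aq); Q = [K⁺]^1/[Ag⁺]^1.
From E = E° − (0.0592/n) log Q: log Q = (E° − E)·n/0.0592 = (+3.74 − (+3.679))·1/0.0592 = 1.0304.
So 1·log[Ag⁺] = 1·log(1.07) − log Q = 0.0294 − (1.0304) = -1.0010; [Ag⁺] = 10^(-1.0010) ≈ 0.100 M.

0.100 M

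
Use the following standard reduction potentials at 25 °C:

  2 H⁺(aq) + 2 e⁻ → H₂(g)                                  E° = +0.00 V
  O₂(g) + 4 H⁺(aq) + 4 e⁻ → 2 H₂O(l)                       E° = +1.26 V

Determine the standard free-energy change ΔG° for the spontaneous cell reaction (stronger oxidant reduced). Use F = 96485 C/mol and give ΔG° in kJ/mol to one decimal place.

O₂/H₂O (E° = +1.26 V) is the cathode; H⁺/H₂ (E° = +0.00 V) is the anode, so E°cell = +1.26 V.
Balancing electrons gives n = 4 (lcm of 4 and 2).
ΔG° = −nFE° = −(4)(96485)(+1.26) = -486,284 J = -486.3 kJ/mol.

-486.3 kJ/mol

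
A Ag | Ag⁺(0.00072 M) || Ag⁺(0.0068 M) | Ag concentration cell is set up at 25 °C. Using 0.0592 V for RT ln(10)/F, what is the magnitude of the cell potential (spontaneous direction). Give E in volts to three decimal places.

For a concentration cell E°cell = 0. The 0.0068 M side is the cathode (reduction is favoured where [Ag⁺] is higher).
With n = 1, E = −(0.0592/1) log([Ag⁺]ₐₙ/[Ag⁺]꜀ₐₜ) = −(0.0592/1) log(0.00072/0.0068) = −(0.0592/1)(-0.975) = +0.058 V.

+0.058 V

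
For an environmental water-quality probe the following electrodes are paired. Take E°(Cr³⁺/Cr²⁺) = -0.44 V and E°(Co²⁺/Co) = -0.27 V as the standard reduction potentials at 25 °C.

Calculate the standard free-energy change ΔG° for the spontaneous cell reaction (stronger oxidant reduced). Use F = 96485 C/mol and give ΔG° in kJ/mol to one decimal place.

Co²⁺/Co (E° = -0.27 V) is the cathode; Cr³⁺/Cr²⁺ (E° = -0.44 V) is the anode, so E°cell = +0.17 V.
Balancing electrons gives n = 2 (lcm of 2 and 1).
ΔG° = −nFE° = −(2)(96485)(+0.17) = -32,805 J = -32.8 kJ/mol.

-32.8 kJ/mol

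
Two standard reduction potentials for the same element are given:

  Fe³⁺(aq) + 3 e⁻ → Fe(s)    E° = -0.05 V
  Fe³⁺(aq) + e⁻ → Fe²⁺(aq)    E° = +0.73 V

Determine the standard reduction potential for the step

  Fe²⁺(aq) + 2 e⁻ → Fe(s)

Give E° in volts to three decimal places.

Sequential free energies add, so n₃E°₃ = n₁E°₁ + n₂E°₂.
With n₃ = 3, and the known step contributing 1×(+0.73) V, the unknown satisfies 2·E° = 3×(-0.05) − 1×(+0.73) = -0.880.
E° = -0.880 / 2 = -0.440 V.

-0.440 V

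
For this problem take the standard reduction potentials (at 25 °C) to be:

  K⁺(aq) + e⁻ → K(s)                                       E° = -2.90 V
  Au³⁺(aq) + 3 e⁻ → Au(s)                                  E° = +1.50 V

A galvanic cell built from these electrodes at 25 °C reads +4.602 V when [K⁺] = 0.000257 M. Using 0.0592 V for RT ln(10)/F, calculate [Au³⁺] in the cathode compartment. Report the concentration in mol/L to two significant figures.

Au³⁺/Au is the cathode, K⁺/K the anode: E°cell = +4.40 V, n = 3.
Overall reaction: Au³⁺(aq) + 3 K(s) → Au(s) + 3 K⁺(aq); Q = [K⁺]^3/[Au³⁺]^1.
From E = E° − (0.0592/n) log Q: log Q = (E° − E)·n/0.0592 = (+4.40 − (+4.602))·3/0.0592 = -10.2365.
So 1·log[Au³⁺] = 3·log(0.000257) − log Q = -10.7702 − (-10.2365) = -0.5337; [Au³⁺] = 10^(-0.5337) ≈ 0.29 M.

0.29 M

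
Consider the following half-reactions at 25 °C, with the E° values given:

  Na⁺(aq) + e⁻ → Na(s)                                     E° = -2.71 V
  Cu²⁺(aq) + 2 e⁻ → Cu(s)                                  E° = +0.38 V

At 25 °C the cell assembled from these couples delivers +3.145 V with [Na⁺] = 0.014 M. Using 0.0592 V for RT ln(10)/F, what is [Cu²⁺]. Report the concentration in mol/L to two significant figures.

Cu²⁺/Cu is the cathode, Na⁺/Na the anode: E°cell = +3.09 V, n = 2.
Overall reaction: Cu²⁺(aq) + 2 Na(s) → Cu(s) + 2 Na⁺(aq); Q = [Na⁺]^2/[Cu²⁺]^1.
From E = E° − (0.0592/n) log Q: log Q = (E° − E)·n/0.0592 = (+3.09 − (+3.145))·2/0.0592 = -1.8581.
So 1·log[Cu²⁺] = 2·log(0.014) − log Q = -3.7077 − (-1.8581) = -1.8496; [Cu²⁺] = 10^(-1.8496) ≈ 0.014 M.

0.014 M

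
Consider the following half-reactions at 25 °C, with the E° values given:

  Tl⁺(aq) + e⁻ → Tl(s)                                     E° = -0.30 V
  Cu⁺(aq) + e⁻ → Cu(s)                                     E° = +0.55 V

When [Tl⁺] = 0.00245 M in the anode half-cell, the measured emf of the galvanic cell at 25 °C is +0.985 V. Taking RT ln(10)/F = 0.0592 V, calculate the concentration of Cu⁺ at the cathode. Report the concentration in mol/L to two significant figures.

Cu⁺/Cu is the cathode, Tl⁺/Tl the anode: E°cell = +0.85 V, n = 1.
Overall reaction: Cu⁺(aq) + Tl(s) → Cu(s) + Tl⁺(aq); Q = [Tl⁺]^1/[Cu⁺]^1.
From E = E° − (0.0592/n) log Q: log Q = (E° − E)·n/0.0592 = (+0.85 − (+0.985))·1/0.0592 = -2.2804.
So 1·log[Cu⁺] = 1·log(0.00245) − log Q = -2.6108 − (-2.2804) = -0.3304; [Cu⁺] = 10^(-0.3304) ≈ 0.47 M.

0.47 M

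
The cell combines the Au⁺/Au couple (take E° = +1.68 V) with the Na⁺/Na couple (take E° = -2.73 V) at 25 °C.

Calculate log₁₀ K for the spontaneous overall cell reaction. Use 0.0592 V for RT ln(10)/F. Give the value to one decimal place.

Cathode: Au⁺/Au; anode: Na⁺/Na. E°cell = +4.41 V, n = 1.
log K = nE°cell / 0.0592 = (1)(+4.41) / 0.0592 = 74.5.

74.5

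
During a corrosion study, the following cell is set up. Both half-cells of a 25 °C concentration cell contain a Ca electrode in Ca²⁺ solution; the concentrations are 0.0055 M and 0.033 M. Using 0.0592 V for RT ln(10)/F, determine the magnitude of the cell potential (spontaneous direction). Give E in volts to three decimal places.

For a concentration cell E°cell = 0. The 0.033 M side is the cathode (reduction is favoured where [Ca²⁺] is higher).
With n = 2, E = −(0.0592/2) log([Ca²⁺]ₐₙ/[Ca²⁺]꜀ₐₜ) = −(0.0592/2) log(0.0055/0.033) = −(0.0592/2)(-0.778) = +0.023 V.

+0.023 V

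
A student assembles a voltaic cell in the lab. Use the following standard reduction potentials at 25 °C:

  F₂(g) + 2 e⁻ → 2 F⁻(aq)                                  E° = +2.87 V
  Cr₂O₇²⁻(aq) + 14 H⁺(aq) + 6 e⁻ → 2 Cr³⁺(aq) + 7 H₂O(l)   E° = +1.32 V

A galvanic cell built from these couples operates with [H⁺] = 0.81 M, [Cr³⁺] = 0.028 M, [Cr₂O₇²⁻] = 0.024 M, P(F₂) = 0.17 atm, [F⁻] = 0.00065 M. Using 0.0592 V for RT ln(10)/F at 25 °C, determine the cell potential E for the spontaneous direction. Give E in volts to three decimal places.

F₂/F⁻ is the cathode (higher E°), Cr₂O₇²⁻/Cr³⁺ the anode: E°cell = +2.87 − (+1.32) = +1.55 V, n = 6.
Overall: 3 F₂(g) + 2 Cr³⁺(aq) + 7 H₂O(l) → 6 F⁻(aq) + Cr₂O₇²⁻(aq) + 14 H⁺(aq)
Q = [F⁻]^6·[Cr₂O₇²⁻]·[H⁺]^14 / (P(F₂)^3·[Cr³⁺]^2); log Q = -16.609.
E = E° − (0.0592/n) log Q = +1.55 − (0.0592/6)(-16.609) = +1.714 V.

+1.714 V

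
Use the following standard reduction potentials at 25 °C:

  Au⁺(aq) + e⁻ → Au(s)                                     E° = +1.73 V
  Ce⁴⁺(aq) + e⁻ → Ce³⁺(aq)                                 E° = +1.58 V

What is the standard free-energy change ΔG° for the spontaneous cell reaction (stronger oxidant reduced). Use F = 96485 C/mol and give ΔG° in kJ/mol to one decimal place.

Au⁺/Au (E° = +1.73 V) is the cathode; Ce⁴⁺/Ce³⁺ (E° = +1.58 V) is the anode, so E°cell = +0.15 V.
Balancing electrons gives n = 1 (lcm of 1 and 1).
ΔG° = −nFE° = −(1)(96485)(+0.15) = -14,473 J = -14.5 kJ/mol.

-14.5 kJ/mol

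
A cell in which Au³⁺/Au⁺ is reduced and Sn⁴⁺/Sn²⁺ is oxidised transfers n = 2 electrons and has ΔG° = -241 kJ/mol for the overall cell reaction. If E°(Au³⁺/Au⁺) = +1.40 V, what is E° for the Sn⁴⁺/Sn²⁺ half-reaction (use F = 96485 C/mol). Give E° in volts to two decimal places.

E°cell = −ΔG°/(nF) = −(-241×10³)/((2)(96485)) = +1.249 V.
Since Au³⁺/Au⁺ is the cathode and Sn⁴⁺/Sn²⁺ the anode, E°cell = E°(Au³⁺/Au⁺) − E°(Sn⁴⁺/Sn²⁺).
So E°(Sn⁴⁺/Sn²⁺) = E°(Au³⁺/Au⁺) − E°cell = (+1.40) − (+1.249) = +0.15 V.

+0.15 V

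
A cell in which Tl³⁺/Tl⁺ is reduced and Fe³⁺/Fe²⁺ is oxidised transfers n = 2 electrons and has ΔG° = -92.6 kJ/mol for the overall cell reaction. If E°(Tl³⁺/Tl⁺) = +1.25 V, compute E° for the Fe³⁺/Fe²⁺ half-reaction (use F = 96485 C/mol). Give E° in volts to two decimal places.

E°cell = −ΔG°/(nF) = −(-92.6×10³)/((2)(96485)) = +0.480 V.
Since Tl³⁺/Tl⁺ is the cathode and Fe³⁺/Fe²⁺ the anode, E°cell = E°(Tl³⁺/Tl⁺) − E°(Fe³⁺/Fe²⁺).
So E°(Fe³⁺/Fe²⁺) = E°(Tl³⁺/Tl⁺) − E°cell = (+1.25) − (+0.480) = +0.77 V.

+0.77 V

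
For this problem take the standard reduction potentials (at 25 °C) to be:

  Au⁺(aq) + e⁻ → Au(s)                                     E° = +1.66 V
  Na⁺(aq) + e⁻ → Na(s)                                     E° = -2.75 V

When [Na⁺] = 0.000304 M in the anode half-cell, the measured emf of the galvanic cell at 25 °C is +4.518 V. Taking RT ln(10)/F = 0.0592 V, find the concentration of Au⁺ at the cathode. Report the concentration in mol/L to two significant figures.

0.020 M

Au⁺/Au is the cathode, Na⁺/Na the anode: E°cell = +4.41 V, n = 1.
Overall reaction: Au⁺(aq) + Na(s) → Au(s) + Na⁺(aq); Q = [Na⁺]^1/[Au⁺]^1.
From E = E° − (0.0592/n) log Q: log Q = (E° − E)·n/0.0592 = (+4.41 − (+4.518))·1/0.0592 = -1.8243.
So 1·log[Au⁺] = 1·log(0.000304) − log Q = -3.5171 − (-1.8243) = -1.6928; [Au⁺] = 10^(-1.6928) ≈ 0.020 M.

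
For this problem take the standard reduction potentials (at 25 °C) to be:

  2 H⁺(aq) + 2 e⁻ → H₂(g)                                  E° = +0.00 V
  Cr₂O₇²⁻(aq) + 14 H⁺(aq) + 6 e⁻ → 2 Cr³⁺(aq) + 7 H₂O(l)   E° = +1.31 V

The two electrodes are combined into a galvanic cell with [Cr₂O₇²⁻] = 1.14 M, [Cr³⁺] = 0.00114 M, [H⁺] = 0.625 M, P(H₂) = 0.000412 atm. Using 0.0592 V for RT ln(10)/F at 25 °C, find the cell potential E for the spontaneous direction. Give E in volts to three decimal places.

Cr₂O₇²⁻/Cr³⁺ is the cathode (higher E°), H⁺/H₂ the anode: E°cell = +1.31 − (+0.00) = +1.31 V, n = 6.
Overall: Cr₂O₇²⁻(aq) + 8 H⁺(aq) + 3 H₂(g) → 2 Cr³⁺(aq) + 7 H₂O(l)
Q = [Cr³⁺]^2 / ([Cr₂O₇²⁻]·[H⁺]^8·P(H₂)^3); log Q = 5.845.
E = E° − (0.0592/n) log Q = +1.31 − (0.0592/6)(5.845) = +1.252 V.

+1.252 V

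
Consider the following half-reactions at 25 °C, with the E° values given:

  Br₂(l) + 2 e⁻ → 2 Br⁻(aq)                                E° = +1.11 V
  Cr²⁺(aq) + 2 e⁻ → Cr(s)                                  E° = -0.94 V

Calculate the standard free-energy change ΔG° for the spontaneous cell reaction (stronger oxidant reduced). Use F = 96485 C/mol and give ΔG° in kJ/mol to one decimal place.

-395.6 kJ/mol

Br₂/Br⁻ (E° = +1.11 V) is the cathode; Cr²⁺/Cr (E° = -0.94 V) is the anode, so E°cell = +2.05 V.
Balancing electrons gives n = 2 (lcm of 2 and 2).
ΔG° = −nFE° = −(2)(96485)(+2.05) = -395,588 J = -395.6 kJ/mol.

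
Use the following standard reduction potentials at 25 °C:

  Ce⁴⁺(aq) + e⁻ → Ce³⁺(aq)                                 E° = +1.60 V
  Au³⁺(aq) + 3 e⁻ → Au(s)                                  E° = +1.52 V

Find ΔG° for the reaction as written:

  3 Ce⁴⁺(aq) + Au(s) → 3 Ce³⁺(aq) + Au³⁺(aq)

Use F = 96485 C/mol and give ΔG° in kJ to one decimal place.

-23.2 kJ

As written, Ce⁴⁺/Ce³⁺ is reduced (cathode) and Au³⁺/Au is oxidised (anode), so E°cell = (+1.60) − (+1.52) = +0.08 V.
Balancing electrons gives n = 3.
ΔG° = −nFE° = −(3)(96485)(+0.08) = -23,156 J = -23.2 kJ.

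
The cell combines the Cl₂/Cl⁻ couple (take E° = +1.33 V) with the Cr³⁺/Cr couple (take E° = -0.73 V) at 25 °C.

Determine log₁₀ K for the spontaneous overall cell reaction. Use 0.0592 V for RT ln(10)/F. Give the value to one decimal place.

208.8

Cathode: Cl₂/Cl⁻; anode: Cr³⁺/Cr. E°cell = +2.06 V, n = 6.
log K = nE°cell / 0.0592 = (6)(+2.06) / 0.0592 = 208.8.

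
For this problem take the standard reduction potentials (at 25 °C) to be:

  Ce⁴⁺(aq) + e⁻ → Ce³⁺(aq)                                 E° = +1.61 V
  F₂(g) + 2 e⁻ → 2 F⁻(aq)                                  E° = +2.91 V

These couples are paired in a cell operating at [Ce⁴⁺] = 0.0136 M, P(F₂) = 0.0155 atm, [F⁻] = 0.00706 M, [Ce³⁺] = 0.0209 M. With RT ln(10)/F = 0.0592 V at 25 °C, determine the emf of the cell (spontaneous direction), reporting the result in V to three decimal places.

+1.385 V

F₂/F⁻ is the cathode (higher E°), Ce⁴⁺/Ce³⁺ the anode: E°cell = +2.91 − (+1.61) = +1.30 V, n = 2.
Overall: F₂(g) + 2 Ce³⁺(aq) → 2 F⁻(aq) + 2 Ce⁴⁺(aq)
Q = [F⁻]^2·[Ce⁴⁺]^2 / (P(F₂)·[Ce³⁺]^2); log Q = -2.866.
E = E° − (0.0592/n) log Q = +1.30 − (0.0592/2)(-2.866) = +1.385 V.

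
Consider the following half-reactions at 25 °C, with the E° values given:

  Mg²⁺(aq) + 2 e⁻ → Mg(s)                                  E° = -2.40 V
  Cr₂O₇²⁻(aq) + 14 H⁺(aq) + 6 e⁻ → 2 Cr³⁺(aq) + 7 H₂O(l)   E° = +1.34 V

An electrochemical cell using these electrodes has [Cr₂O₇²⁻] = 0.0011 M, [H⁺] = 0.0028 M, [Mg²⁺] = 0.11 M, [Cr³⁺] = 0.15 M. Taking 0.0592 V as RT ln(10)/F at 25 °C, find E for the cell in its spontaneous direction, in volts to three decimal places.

Cr₂O₇²⁻/Cr³⁺ is the cathode (higher E°), Mg²⁺/Mg the anode: E°cell = +1.34 − (-2.40) = +3.74 V, n = 6.
Overall: Cr₂O₇²⁻(aq) + 14 H⁺(aq) + 3 Mg(s) → 2 Cr³⁺(aq) + 7 H₂O(l) + 3 Mg²⁺(aq)
Q = [Cr³⁺]^2·[Mg²⁺]^3 / ([Cr₂O₇²⁻]·[H⁺]^14); log Q = 34.175.
E = E° − (0.0592/n) log Q = +3.74 − (0.0592/6)(34.175) = +3.403 V.

+3.403 V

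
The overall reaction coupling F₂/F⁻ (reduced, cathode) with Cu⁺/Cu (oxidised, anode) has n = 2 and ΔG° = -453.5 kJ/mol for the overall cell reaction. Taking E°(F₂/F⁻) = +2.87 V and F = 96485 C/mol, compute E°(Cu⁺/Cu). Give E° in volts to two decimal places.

E°cell = −ΔG°/(nF) = −(-453.5×10³)/((2)(96485)) = +2.350 V.
Since F₂/F⁻ is the cathode and Cu⁺/Cu the anode, E°cell = E°(F₂/F⁻) − E°(Cu⁺/Cu).
So E°(Cu⁺/Cu) = E°(F₂/F⁻) − E°cell = (+2.87) − (+2.350) = +0.52 V.

+0.52 V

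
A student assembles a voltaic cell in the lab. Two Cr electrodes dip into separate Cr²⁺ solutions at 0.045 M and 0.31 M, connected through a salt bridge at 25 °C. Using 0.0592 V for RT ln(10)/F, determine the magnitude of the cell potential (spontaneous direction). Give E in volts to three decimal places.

For a concentration cell E°cell = 0. The 0.31 M side is the cathode (reduction is favoured where [Cr²⁺] is higher).
With n = 2, E = −(0.0592/2) log([Cr²⁺]ₐₙ/[Cr²⁺]꜀ₐₜ) = −(0.0592/2) log(0.045/0.31) = −(0.0592/2)(-0.838) = +0.025 V.

+0.025 V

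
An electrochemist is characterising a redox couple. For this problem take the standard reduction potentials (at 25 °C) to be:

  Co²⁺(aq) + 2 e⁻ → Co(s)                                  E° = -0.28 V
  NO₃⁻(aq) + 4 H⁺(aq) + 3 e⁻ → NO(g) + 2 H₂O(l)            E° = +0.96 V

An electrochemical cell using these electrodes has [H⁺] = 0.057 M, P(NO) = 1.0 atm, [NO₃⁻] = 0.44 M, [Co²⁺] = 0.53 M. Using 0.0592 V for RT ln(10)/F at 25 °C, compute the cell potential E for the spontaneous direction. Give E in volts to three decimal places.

+1.143 V

NO₃⁻/NO is the cathode (higher E°), Co²⁺/Co the anode: E°cell = +0.96 − (-0.28) = +1.24 V, n = 6.
Overall: 2 NO₃⁻(aq) + 8 H⁺(aq) + 3 Co(s) → 2 NO(g) + 4 H₂O(l) + 3 Co²⁺(aq)
Q = P(NO)^2·[Co²⁺]^3 / ([NO₃⁻]^2·[H⁺]^8); log Q = 9.839.
E = E° − (0.0592/n) log Q = +1.24 − (0.0592/6)(9.839) = +1.143 V.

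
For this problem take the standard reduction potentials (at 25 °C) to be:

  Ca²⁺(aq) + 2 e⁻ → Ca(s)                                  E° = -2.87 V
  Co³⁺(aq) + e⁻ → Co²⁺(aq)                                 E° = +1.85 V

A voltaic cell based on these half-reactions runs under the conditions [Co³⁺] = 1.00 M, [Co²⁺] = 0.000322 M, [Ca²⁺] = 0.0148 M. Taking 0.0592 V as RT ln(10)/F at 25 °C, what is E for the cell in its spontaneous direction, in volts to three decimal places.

+4.981 V

Co³⁺/Co²⁺ is the cathode (higher E°), Ca²⁺/Ca the anode: E°cell = +1.85 − (-2.87) = +4.72 V, n = 2.
Overall: 2 Co³⁺(aq) + Ca(s) → 2 Co²⁺(aq) + Ca²⁺(aq)
Q = [Co²⁺]^2·[Ca²⁺] / ([Co³⁺]^2); log Q = -8.814.
E = E° − (0.0592/n) log Q = +4.72 − (0.0592/2)(-8.814) = +4.981 V.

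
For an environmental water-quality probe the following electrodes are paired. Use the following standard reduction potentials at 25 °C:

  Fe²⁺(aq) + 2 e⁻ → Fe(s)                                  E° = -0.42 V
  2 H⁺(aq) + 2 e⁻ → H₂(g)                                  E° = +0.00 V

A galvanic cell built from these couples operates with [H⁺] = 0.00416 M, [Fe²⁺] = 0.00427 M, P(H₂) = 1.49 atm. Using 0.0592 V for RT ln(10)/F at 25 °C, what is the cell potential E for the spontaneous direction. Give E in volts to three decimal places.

H⁺/H₂ is the cathode (higher E°), Fe²⁺/Fe the anode: E°cell = +0.00 − (-0.42) = +0.42 V, n = 2.
Overall: 2 H⁺(aq) + Fe(s) → H₂(g) + Fe²⁺(aq)
Q = P(H₂)·[Fe²⁺] / ([H⁺]^2); log Q = 2.565.
E = E° − (0.0592/n) log Q = +0.42 − (0.0592/2)(2.565) = +0.344 V.

+0.344 V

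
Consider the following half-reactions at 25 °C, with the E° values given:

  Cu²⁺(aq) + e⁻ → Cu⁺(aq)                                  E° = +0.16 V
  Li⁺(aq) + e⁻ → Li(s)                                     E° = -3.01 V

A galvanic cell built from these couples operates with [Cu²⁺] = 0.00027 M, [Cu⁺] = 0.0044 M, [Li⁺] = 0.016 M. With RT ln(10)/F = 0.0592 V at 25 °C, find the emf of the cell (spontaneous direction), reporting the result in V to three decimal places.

+3.205 V

Cu²⁺/Cu⁺ is the cathode (higher E°), Li⁺/Li the anode: E°cell = +0.16 − (-3.01) = +3.17 V, n = 1.
Overall: Cu²⁺(aq) + Li(s) → Cu⁺(aq) + Li⁺(aq)
Q = [Cu⁺]·[Li⁺] / ([Cu²⁺]); log Q = -0.584.
E = E° − (0.0592/n) log Q = +3.17 − (0.0592/1)(-0.584) = +3.205 V.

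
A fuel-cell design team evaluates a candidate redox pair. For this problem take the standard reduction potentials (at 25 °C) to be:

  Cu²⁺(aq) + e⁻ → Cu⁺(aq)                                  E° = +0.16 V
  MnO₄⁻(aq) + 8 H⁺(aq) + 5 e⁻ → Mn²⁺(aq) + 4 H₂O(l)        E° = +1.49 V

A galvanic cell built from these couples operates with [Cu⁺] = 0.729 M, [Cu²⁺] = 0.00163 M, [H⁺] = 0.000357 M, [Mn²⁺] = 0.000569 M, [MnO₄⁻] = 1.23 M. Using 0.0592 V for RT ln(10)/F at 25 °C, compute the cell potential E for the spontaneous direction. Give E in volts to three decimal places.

MnO₄⁻/Mn²⁺ is the cathode (higher E°), Cu²⁺/Cu⁺ the anode: E°cell = +1.49 − (+0.16) = +1.33 V, n = 5.
Overall: MnO₄⁻(aq) + 8 H⁺(aq) + 5 Cu⁺(aq) → Mn²⁺(aq) + 4 H₂O(l) + 5 Cu²⁺(aq)
Q = [Mn²⁺]·[Cu²⁺]^5 / ([MnO₄⁻]·[H⁺]^8·[Cu⁺]^5); log Q = 10.991.
E = E° − (0.0592/n) log Q = +1.33 − (0.0592/5)(10.991) = +1.200 V.

+1.200 V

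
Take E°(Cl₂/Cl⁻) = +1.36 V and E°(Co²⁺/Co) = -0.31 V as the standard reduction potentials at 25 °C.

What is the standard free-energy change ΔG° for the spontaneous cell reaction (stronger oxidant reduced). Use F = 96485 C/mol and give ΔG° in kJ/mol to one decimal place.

Cl₂/Cl⁻ (E° = +1.36 V) is the cathode; Co²⁺/Co (E° = -0.31 V) is the anode, so E°cell = +1.67 V.
Balancing electrons gives n = 2 (lcm of 2 and 2).
ΔG° = −nFE° = −(2)(96485)(+1.67) = -322,260 J = -322.3 kJ/mol.

-322.3 kJ/mol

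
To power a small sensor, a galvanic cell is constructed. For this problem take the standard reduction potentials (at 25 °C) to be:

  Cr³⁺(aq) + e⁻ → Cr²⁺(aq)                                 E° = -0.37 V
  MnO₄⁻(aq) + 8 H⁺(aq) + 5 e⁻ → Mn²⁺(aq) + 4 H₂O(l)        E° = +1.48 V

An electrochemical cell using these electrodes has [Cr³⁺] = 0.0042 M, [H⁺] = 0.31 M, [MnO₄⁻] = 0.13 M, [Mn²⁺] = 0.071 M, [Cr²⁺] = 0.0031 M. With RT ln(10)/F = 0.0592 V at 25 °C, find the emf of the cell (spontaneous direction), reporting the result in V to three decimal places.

+1.797 V

MnO₄⁻/Mn²⁺ is the cathode (higher E°), Cr³⁺/Cr²⁺ the anode: E°cell = +1.48 − (-0.37) = +1.85 V, n = 5.
Overall: MnO₄⁻(aq) + 8 H⁺(aq) + 5 Cr²⁺(aq) → Mn²⁺(aq) + 4 H₂O(l) + 5 Cr³⁺(aq)
Q = [Mn²⁺]·[Cr³⁺]^5 / ([MnO₄⁻]·[H⁺]^8·[Cr²⁺]^5); log Q = 4.466.
E = E° − (0.0592/n) log Q = +1.85 − (0.0592/5)(4.466) = +1.797 V.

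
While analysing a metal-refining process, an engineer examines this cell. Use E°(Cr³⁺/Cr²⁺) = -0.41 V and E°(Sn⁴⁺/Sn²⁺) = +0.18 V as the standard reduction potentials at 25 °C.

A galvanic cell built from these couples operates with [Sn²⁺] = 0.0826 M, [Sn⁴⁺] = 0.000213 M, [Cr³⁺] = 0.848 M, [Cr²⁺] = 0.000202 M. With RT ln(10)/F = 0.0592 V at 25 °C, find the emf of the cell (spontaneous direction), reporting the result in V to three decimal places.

+0.299 V

Sn⁴⁺/Sn²⁺ is the cathode (higher E°), Cr³⁺/Cr²⁺ the anode: E°cell = +0.18 − (-0.41) = +0.59 V, n = 2.
Overall: Sn⁴⁺(aq) + 2 Cr²⁺(aq) → Sn²⁺(aq) + 2 Cr³⁺(aq)
Q = [Sn²⁺]·[Cr³⁺]^2 / ([Sn⁴⁺]·[Cr²⁺]^2); log Q = 9.835.
E = E° − (0.0592/n) log Q = +0.59 − (0.0592/2)(9.835) = +0.299 V.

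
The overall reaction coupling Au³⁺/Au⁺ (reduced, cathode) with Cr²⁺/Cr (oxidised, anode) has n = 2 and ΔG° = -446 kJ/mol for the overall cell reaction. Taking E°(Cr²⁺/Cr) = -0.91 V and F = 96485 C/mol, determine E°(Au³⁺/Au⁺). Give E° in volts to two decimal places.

+1.40 V

E°cell = −ΔG°/(nF) = −(-446×10³)/((2)(96485)) = +2.311 V.
Since Au³⁺/Au⁺ is the cathode and Cr²⁺/Cr the anode, E°cell = E°(Au³⁺/Au⁺) − E°(Cr²⁺/Cr).
So E°(Au³⁺/Au⁺) = E°cell + E°(Cr²⁺/Cr) = +2.311 + (-0.91) = +1.40 V.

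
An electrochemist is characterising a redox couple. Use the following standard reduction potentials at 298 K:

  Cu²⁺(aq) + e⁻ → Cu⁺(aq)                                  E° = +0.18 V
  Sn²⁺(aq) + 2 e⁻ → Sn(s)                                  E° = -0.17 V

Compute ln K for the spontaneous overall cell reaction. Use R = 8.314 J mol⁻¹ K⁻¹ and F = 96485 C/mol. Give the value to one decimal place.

Cathode: Cu²⁺/Cu⁺; anode: Sn²⁺/Sn. E°cell = (+0.18) − (-0.17) = +0.35 V, with n = 2.
ΔG° = −nFE° = −RT ln K, so ln K = nFE°/(RT) = (2)(96485)(+0.35) / ((8.314)(298)) = 27.260.

27.3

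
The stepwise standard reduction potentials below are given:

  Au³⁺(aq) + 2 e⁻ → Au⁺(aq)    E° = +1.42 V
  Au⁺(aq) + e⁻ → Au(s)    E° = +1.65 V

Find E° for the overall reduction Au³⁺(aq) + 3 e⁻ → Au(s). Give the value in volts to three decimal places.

+1.497 V

Adding the free-energy changes (−nFE°) of the two steps gives −n₃FE°₃ = −n₁FE°₁ − n₂FE°₂.
E°₃ = (2×+1.42 + 1×+1.65) / 3 = (+4.490) / 3 = +1.497 V.
E° values themselves are not directly additive — weighting by electron count is essential.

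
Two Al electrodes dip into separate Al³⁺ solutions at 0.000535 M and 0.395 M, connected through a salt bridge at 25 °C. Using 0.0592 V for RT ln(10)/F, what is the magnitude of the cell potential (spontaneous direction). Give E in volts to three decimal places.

For a concentration cell E°cell = 0. The 0.395 M side is the cathode (reduction is favoured where [Al³⁺] is higher).
With n = 3, E = −(0.0592/3) log([Al³⁺]ₐₙ/[Al³⁺]꜀ₐₜ) = −(0.0592/3) log(0.000535/0.395) = −(0.0592/3)(-2.868) = +0.057 V.

+0.057 V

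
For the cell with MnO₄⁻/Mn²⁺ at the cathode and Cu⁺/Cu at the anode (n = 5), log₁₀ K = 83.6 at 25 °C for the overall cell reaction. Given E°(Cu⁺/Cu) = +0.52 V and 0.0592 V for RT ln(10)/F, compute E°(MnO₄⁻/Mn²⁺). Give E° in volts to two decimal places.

+1.51 V

E°cell = (0.0592/n)·log K = (0.0592/5)(83.6) = +0.990 V.
Since MnO₄⁻/Mn²⁺ is the cathode and Cu⁺/Cu the anode, E°cell = E°(MnO₄⁻/Mn²⁺) − E°(Cu⁺/Cu).
So E°(MnO₄⁻/Mn²⁺) = E°cell + E°(Cu⁺/Cu) = +0.990 + (+0.52) = +1.51 V.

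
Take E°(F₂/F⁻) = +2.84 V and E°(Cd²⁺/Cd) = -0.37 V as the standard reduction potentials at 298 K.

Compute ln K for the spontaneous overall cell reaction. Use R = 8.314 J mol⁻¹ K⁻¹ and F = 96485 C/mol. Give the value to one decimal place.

Cathode: F₂/F⁻; anode: Cd²⁺/Cd. E°cell = (+2.84) − (-0.37) = +3.21 V, with n = 2.
ΔG° = −nFE° = −RT ln K, so ln K = nFE°/(RT) = (2)(96485)(+3.21) / ((8.314)(298)) = 250.016.

250.0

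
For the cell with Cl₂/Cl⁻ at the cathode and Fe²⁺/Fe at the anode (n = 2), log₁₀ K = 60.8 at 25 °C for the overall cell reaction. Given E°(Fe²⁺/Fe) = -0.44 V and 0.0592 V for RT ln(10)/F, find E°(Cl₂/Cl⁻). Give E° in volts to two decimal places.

+1.36 V

E°cell = (0.0592/n)·log K = (0.0592/2)(60.8) = +1.800 V.
Since Cl₂/Cl⁻ is the cathode and Fe²⁺/Fe the anode, E°cell = E°(Cl₂/Cl⁻) − E°(Fe²⁺/Fe).
So E°(Cl₂/Cl⁻) = E°cell + E°(Fe²⁺/Fe) = +1.800 + (-0.44) = +1.36 V.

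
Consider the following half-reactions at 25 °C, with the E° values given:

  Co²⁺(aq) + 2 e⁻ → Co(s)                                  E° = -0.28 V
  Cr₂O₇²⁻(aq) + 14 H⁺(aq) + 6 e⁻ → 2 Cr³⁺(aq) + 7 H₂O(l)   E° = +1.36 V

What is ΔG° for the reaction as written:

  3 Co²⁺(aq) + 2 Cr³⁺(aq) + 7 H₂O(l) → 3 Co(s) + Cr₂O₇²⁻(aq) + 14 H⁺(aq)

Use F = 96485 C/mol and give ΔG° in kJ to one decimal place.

+949.4 kJ

As written, Co²⁺/Co is reduced (cathode) and Cr₂O₇²⁻/Cr³⁺ is oxidised (anode), so E°cell = (-0.28) − (+1.36) = -1.64 V.
Balancing electrons gives n = 6.
ΔG° = −nFE° = −(6)(96485)(-1.64) = 949,412 J = +949.4 kJ.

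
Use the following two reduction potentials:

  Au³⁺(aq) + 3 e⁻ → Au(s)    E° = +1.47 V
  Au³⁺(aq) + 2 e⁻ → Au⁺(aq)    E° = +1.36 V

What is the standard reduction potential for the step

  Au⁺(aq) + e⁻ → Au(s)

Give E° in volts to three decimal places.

+1.690 V

Sequential free energies add, so n₃E°₃ = n₁E°₁ + n₂E°₂.
With n₃ = 3, and the known step contributing 2×(+1.36) V, the unknown satisfies 1·E° = 3×(+1.47) − 2×(+1.36) = +1.690.
E° = +1.690 / 1 = +1.690 V.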